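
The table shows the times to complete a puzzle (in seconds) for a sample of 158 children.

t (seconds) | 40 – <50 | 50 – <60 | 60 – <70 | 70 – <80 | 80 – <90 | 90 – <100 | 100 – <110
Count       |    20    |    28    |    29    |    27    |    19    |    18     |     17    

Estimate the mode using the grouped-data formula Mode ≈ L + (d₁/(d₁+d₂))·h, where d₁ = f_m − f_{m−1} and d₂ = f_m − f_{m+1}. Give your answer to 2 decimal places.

63.33

Modal class: 60 – <70 (highest frequency 29).
d₁ = 29 − 28 = 1, d₂ = 29 − 27 = 2
Mode ≈ 60 + (1/(1+2)) × 10 = 60 + 3.3333 = 63.3333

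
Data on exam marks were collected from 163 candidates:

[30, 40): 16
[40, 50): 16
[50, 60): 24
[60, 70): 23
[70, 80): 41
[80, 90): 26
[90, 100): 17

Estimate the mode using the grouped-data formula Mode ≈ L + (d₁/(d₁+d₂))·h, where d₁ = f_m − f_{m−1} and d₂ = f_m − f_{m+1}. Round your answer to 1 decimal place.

75.5

Modal class: [70, 80) (highest frequency 41).
d₁ = 41 − 23 = 18, d₂ = 41 − 26 = 15
Mode ≈ 70 + (18/(18+15)) × 10 = 70 + 5.4545 = 75.4545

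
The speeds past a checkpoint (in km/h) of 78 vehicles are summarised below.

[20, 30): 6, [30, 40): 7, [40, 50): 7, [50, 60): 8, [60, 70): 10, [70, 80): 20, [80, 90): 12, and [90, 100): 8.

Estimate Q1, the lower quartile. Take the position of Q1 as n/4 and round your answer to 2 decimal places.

Cumulative frequencies: 6, 13, 20, 28, 38, 58, 70, 78
n = 78; position = n/4 = 19.5.
This falls in the class [40, 50): L = 40, F = 13, f = 7, h = 10.
Lower quartile ≈ 40 + ((19.5 − 13) / 7) × 10 = 49.2857

49.29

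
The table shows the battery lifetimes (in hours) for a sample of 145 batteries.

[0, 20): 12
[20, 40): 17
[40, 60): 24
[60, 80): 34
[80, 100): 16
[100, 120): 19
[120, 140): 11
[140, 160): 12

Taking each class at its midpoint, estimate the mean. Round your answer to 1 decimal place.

Midpoints: 10, 30, 50, 70, 90, 110, 130, 150
Σfm = 12×10 + 17×30 + 24×50 + 34×70 + 16×90 + 19×110 + 11×130 + 12×150 = 10970
n = Σf = 145
Mean = 10970 / 145 = 75.6552

75.7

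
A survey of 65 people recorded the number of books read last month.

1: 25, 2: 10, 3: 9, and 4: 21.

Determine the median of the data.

2

Cumulative frequencies: 25, 35, 44, 65
n = 65, so the median is the value in position (n+1)/2 = 33.
Position 33 falls at value 2.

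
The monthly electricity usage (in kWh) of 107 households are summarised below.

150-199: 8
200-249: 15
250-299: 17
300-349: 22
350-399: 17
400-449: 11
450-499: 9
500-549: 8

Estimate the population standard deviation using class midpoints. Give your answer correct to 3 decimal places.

98.135

Midpoints: 174.5, 224.5, 274.5, 324.5, 374.5, 424.5, 474.5, 524.5
n = 107, Σfm = 36071.5, mean = 337.1168
Σfm² = 13190776.75
Σf(m − x̄)² = Σfm² − (Σfm)²/n = 13190776.75 − 36071.5²/107 = 1030467.2897
Population variance = 1030467.2897 / 107 = 9630.5354
Standard deviation = √9630.5354 = 98.1353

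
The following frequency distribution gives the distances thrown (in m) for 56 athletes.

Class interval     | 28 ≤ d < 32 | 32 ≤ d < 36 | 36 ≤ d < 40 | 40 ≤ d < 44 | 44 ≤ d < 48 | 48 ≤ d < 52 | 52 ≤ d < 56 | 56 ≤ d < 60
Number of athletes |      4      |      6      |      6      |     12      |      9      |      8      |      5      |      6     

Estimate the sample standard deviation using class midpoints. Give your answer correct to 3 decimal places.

8.133

Midpoints: 30, 34, 38, 42, 46, 50, 54, 58
n = 56, Σfm = 2488, mean = 44.4286
Σfm² = 114176
Σf(m − x̄)² = Σfm² − (Σfm)²/n = 114176 − 2488²/56 = 3637.7143
Sample variance = 3637.7143 / 55 = 66.1403
Standard deviation = √66.1403 = 8.1327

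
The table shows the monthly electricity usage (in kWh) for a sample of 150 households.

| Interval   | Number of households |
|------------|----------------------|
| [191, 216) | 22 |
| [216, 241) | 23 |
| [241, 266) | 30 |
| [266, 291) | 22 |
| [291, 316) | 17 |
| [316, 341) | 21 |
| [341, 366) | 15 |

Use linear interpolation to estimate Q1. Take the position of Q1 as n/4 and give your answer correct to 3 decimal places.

Cumulative frequencies: 22, 45, 75, 97, 114, 135, 150
n = 150; position = n/4 = 37.5.
This falls in the class [216, 241): L = 216, F = 22, f = 23, h = 25.
Lower quartile ≈ 216 + ((37.5 − 22) / 23) × 25 = 232.8478

232.848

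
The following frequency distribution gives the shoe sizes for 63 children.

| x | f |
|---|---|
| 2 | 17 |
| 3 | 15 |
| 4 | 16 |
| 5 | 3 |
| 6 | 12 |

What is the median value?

3

Cumulative frequencies: 17, 32, 48, 51, 63
n = 63, so the median is the value in position (n+1)/2 = 32.
Position 32 falls at value 3.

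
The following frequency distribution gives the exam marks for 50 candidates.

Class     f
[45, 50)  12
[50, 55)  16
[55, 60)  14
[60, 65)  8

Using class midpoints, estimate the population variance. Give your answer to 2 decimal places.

Midpoints: 47.5, 52.5, 57.5, 62.5
n = 50, Σfm = 2715, mean = 54.3000
Σfm² = 148712.5
Σf(m − x̄)² = Σfm² − (Σfm)²/n = 148712.5 − 2715²/50 = 1288.0000
Population variance = 1288.0000 / 50 = 25.7600

25.76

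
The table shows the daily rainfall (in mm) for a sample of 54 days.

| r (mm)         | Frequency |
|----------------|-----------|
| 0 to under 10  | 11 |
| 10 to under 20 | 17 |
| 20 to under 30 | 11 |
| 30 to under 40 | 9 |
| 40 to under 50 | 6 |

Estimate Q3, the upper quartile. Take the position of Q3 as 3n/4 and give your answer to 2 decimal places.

Cumulative frequencies: 11, 28, 39, 48, 54
n = 54; position = 3n/4 = 40.5.
This falls in the class 30 to under 40: L = 30, F = 39, f = 9, h = 10.
Upper quartile ≈ 30 + ((40.5 − 39) / 9) × 10 = 31.6667

31.67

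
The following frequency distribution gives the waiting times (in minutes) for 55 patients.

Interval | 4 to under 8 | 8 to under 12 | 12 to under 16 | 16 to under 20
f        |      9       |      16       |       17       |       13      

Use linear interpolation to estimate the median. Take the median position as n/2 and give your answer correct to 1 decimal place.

Cumulative frequencies: 9, 25, 42, 55
n = 55; position = n/2 = 27.5.
This falls in the class 12 to under 16: L = 12, F = 25, f = 17, h = 4.
Median ≈ 12 + ((27.5 − 25) / 17) × 4 = 12.5882

12.6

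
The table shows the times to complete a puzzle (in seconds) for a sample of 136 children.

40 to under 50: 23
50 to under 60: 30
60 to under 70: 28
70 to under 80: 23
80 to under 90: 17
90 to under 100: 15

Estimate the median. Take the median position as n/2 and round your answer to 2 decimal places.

Cumulative frequencies: 23, 53, 81, 104, 121, 136
n = 136; position = n/2 = 68.
This falls in the class 60 to under 70: L = 60, F = 53, f = 28, h = 10.
Median ≈ 60 + ((68 − 53) / 28) × 10 = 65.3571

65.36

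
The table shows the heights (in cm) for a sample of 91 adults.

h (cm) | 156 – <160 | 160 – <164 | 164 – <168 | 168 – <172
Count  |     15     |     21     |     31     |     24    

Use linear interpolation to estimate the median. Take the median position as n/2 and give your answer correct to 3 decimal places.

Cumulative frequencies: 15, 36, 67, 91
n = 91; position = n/2 = 45.5.
This falls in the class 164 – <168: L = 164, F = 36, f = 31, h = 4.
Median ≈ 164 + ((45.5 − 36) / 31) × 4 = 165.2258

165.226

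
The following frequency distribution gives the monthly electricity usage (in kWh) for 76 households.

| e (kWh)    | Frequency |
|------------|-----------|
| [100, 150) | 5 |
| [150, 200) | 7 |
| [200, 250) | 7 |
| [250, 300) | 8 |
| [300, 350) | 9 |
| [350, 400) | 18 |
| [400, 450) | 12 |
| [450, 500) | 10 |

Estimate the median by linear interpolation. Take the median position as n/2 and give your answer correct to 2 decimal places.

355.56

Cumulative frequencies: 5, 12, 19, 27, 36, 54, 66, 76
n = 76; position = n/2 = 38.
This falls in the class [350, 400): L = 350, F = 36, f = 18, h = 50.
Median ≈ 350 + ((38 − 36) / 18) × 50 = 355.5556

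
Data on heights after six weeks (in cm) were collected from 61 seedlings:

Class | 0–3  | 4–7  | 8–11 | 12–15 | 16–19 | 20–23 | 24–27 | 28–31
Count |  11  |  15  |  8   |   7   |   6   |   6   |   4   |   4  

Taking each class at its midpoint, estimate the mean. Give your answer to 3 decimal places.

Midpoints: 1.5, 5.5, 9.5, 13.5, 17.5, 21.5, 25.5, 29.5
Σfm = 11×1.5 + 15×5.5 + 8×9.5 + 7×13.5 + 6×17.5 + 6×21.5 + 4×25.5 + 4×29.5 = 723.5
n = Σf = 61
Mean = 723.5 / 61 = 11.8607

11.861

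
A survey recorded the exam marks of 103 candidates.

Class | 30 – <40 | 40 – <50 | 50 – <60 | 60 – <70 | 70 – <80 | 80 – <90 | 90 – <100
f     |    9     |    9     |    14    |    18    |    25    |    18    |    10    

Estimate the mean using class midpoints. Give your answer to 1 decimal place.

68.1

Midpoints: 35, 45, 55, 65, 75, 85, 95
Σfm = 9×35 + 9×45 + 14×55 + 18×65 + 25×75 + 18×85 + 10×95 = 7015
n = Σf = 103
Mean = 7015 / 103 = 68.1068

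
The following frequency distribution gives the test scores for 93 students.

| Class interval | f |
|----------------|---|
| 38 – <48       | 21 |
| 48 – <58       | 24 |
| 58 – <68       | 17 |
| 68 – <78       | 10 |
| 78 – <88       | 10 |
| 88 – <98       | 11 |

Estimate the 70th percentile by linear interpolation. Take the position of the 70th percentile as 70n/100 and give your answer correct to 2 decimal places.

71.10

Cumulative frequencies: 21, 45, 62, 72, 82, 93
n = 93; position = 70n/100 = 65.1.
This falls in the class 68 – <78: L = 68, F = 62, f = 10, h = 10.
70th percentile ≈ 68 + ((65.1 − 62) / 10) × 10 = 71.1000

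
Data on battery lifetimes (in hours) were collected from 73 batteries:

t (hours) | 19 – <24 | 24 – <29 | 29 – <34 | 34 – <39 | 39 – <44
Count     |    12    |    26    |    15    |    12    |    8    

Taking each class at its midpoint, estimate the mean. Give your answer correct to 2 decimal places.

Midpoints: 21.5, 26.5, 31.5, 36.5, 41.5
Σfm = 12×21.5 + 26×26.5 + 15×31.5 + 12×36.5 + 8×41.5 = 2189.5
n = Σf = 73
Mean = 2189.5 / 73 = 29.9932

29.99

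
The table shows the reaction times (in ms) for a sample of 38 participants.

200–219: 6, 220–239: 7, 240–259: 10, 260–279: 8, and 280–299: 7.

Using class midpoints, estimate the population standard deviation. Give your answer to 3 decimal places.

26.510

Midpoints: 209.5, 229.5, 249.5, 269.5, 289.5
n = 38, Σfm = 9541, mean = 251.0789
Σfm² = 2422249.5
Σf(m − x̄)² = Σfm² − (Σfm)²/n = 2422249.5 − 9541²/38 = 26705.2632
Population variance = 26705.2632 / 38 = 702.7701
Standard deviation = √702.7701 = 26.5098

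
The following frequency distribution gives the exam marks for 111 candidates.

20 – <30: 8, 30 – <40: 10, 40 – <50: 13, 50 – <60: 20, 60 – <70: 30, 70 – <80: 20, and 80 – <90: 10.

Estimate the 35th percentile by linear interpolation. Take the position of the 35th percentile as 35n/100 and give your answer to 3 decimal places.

53.925

Cumulative frequencies: 8, 18, 31, 51, 81, 101, 111
n = 111; position = 35n/100 = 38.85.
This falls in the class 50 – <60: L = 50, F = 31, f = 20, h = 10.
35th percentile ≈ 50 + ((38.85 − 31) / 20) × 10 = 53.9250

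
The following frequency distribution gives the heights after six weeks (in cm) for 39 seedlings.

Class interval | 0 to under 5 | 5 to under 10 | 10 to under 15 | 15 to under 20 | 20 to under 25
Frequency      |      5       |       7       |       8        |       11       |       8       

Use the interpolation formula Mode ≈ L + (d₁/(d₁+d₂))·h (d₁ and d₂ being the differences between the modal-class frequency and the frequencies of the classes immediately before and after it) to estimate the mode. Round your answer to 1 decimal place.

Modal class: 15 to under 20 (highest frequency 11).
d₁ = 11 − 8 = 3, d₂ = 11 − 8 = 3
Mode ≈ 15 + (3/(3+3)) × 5 = 15 + 2.5000 = 17.5000

17.5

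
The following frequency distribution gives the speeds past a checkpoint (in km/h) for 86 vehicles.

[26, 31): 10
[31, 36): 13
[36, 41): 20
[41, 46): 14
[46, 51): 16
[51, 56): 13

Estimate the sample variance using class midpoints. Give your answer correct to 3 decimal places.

63.694

Midpoints: 28.5, 33.5, 38.5, 43.5, 48.5, 53.5
n = 86, Σfm = 3571, mean = 41.5233
Σfm² = 153693.5
Σf(m − x̄)² = Σfm² − (Σfm)²/n = 153693.5 − 3571²/86 = 5413.9535
Sample variance = 5413.9535 / 85 = 63.6936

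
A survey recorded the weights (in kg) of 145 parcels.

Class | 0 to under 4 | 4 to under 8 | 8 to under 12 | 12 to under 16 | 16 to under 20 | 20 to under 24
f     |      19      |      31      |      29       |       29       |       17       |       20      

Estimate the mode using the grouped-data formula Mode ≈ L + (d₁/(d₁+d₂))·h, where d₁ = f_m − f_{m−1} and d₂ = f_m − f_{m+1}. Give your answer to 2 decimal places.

Modal class: 4 to under 8 (highest frequency 31).
d₁ = 31 − 19 = 12, d₂ = 31 − 29 = 2
Mode ≈ 4 + (12/(12+2)) × 4 = 4 + 3.4286 = 7.4286

7.43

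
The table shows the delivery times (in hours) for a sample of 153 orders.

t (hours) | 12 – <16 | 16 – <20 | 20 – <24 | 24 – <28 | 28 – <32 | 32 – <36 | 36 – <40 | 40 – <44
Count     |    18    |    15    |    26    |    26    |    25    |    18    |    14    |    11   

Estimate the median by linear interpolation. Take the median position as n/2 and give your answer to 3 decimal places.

Cumulative frequencies: 18, 33, 59, 85, 110, 128, 142, 153
n = 153; position = n/2 = 76.5.
This falls in the class 24 – <28: L = 24, F = 59, f = 26, h = 4.
Median ≈ 24 + ((76.5 − 59) / 26) × 4 = 26.6923

26.692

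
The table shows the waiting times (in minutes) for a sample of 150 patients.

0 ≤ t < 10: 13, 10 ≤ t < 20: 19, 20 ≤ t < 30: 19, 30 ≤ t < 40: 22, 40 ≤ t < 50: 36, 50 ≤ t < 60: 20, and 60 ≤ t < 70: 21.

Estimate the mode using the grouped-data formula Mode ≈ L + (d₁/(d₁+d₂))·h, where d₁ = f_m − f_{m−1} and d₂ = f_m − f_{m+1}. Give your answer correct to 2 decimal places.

Modal class: 40 ≤ t < 50 (highest frequency 36).
d₁ = 36 − 22 = 14, d₂ = 36 − 20 = 16
Mode ≈ 40 + (14/(14+16)) × 10 = 40 + 4.6667 = 44.6667

44.67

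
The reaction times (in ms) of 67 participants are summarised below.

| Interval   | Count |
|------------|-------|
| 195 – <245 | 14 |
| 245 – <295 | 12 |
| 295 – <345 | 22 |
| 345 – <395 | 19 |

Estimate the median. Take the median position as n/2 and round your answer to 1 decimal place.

Cumulative frequencies: 14, 26, 48, 67
n = 67; position = n/2 = 33.5.
This falls in the class 295 – <345: L = 295, F = 26, f = 22, h = 50.
Median ≈ 295 + ((33.5 − 26) / 22) × 50 = 312.0455

312.0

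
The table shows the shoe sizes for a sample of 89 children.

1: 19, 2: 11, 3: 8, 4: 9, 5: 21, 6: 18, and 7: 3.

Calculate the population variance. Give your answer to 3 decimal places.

3.798

Values: 1, 2, 3, 4, 5, 6, 7
n = 89, Σfx = 335, mean = 3.7640
Σfx² = 1599
Σf(x − x̄)² = Σfx² − (Σfx)²/n = 1599 − 335²/89 = 338.0449
Population variance = 338.0449 / 89 = 3.7983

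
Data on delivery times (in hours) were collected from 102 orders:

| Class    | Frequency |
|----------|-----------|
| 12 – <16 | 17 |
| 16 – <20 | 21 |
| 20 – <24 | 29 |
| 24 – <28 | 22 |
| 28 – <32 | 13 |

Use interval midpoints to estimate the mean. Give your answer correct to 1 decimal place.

21.7

Midpoints: 14, 18, 22, 26, 30
Σfm = 17×14 + 21×18 + 29×22 + 22×26 + 13×30 = 2216
n = Σf = 102
Mean = 2216 / 102 = 21.7255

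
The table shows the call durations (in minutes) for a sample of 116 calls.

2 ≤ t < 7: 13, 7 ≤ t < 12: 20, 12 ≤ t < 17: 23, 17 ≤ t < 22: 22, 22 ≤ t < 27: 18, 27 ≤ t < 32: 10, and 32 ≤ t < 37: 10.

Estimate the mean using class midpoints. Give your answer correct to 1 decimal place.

18.0

Midpoints: 4.5, 9.5, 14.5, 19.5, 24.5, 29.5, 34.5
Σfm = 13×4.5 + 20×9.5 + 23×14.5 + 22×19.5 + 18×24.5 + 10×29.5 + 10×34.5 = 2092
n = Σf = 116
Mean = 2092 / 116 = 18.0345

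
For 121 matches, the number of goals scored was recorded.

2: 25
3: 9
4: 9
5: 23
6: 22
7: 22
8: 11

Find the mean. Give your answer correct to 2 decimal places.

4.98

Values: 2, 3, 4, 5, 6, 7, 8
Σfx = 25×2 + 9×3 + 9×4 + 23×5 + 22×6 + 22×7 + 11×8 = 602
n = Σf = 121
Mean = 602 / 121 = 4.9752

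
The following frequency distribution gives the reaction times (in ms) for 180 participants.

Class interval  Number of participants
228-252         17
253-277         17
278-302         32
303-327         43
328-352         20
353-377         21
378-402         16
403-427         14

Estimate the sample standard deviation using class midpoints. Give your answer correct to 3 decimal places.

49.848

Midpoints: 240, 265, 290, 315, 340, 365, 390, 415
n = 180, Σfm = 57925, mean = 321.8056
Σfm² = 19085375
Σf(m − x̄)² = Σfm² − (Σfm)²/n = 19085375 − 57925²/180 = 444788.1944
Sample variance = 444788.1944 / 179 = 2484.8502
Standard deviation = √2484.8502 = 49.8483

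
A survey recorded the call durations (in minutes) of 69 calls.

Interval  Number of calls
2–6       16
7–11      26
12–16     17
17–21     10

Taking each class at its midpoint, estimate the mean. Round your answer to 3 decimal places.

10.522

Midpoints: 4, 9, 14, 19
Σfm = 16×4 + 26×9 + 17×14 + 10×19 = 726
n = Σf = 69
Mean = 726 / 69 = 10.5217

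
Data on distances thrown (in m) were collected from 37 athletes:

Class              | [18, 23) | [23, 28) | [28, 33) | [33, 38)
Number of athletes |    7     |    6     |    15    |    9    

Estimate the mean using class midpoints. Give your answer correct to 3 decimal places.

Midpoints: 20.5, 25.5, 30.5, 35.5
Σfm = 7×20.5 + 6×25.5 + 15×30.5 + 9×35.5 = 1073.5
n = Σf = 37
Mean = 1073.5 / 37 = 29.0135

29.014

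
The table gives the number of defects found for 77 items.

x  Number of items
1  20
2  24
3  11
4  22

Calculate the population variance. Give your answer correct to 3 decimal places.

1.339

Values: 1, 2, 3, 4
n = 77, Σfx = 189, mean = 2.4545
Σfx² = 567
Σf(x − x̄)² = Σfx² − (Σfx)²/n = 567 − 189²/77 = 103.0909
Population variance = 103.0909 / 77 = 1.3388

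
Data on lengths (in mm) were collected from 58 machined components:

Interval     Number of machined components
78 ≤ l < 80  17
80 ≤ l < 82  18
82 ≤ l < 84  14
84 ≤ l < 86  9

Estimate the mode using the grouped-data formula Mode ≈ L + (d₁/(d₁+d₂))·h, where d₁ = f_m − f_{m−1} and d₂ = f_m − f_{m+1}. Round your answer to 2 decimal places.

80.40

Modal class: 80 ≤ l < 82 (highest frequency 18).
d₁ = 18 − 17 = 1, d₂ = 18 − 14 = 4
Mode ≈ 80 + (1/(1+4)) × 2 = 80 + 0.4000 = 80.4000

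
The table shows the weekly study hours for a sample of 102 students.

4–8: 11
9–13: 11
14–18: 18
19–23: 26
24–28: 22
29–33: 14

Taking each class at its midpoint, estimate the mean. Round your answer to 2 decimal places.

Midpoints: 6, 11, 16, 21, 26, 31
Σfm = 11×6 + 11×11 + 18×16 + 26×21 + 22×26 + 14×31 = 2027
n = Σf = 102
Mean = 2027 / 102 = 19.8725

19.87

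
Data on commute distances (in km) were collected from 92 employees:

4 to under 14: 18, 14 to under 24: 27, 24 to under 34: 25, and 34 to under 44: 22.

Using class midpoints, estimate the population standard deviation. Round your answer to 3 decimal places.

10.567

Midpoints: 9, 19, 29, 39
n = 92, Σfm = 2258, mean = 24.5435
Σfm² = 65692
Σf(m − x̄)² = Σfm² − (Σfm)²/n = 65692 − 2258²/92 = 10272.8261
Population variance = 10272.8261 / 92 = 111.6612
Standard deviation = √111.6612 = 10.5670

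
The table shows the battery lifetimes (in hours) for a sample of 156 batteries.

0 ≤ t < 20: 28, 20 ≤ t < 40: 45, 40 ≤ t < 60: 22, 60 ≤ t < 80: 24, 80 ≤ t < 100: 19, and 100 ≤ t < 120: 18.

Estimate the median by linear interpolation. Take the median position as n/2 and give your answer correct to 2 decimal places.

44.55

Cumulative frequencies: 28, 73, 95, 119, 138, 156
n = 156; position = n/2 = 78.
This falls in the class 40 ≤ t < 60: L = 40, F = 73, f = 22, h = 20.
Median ≈ 40 + ((78 − 73) / 22) × 20 = 44.5455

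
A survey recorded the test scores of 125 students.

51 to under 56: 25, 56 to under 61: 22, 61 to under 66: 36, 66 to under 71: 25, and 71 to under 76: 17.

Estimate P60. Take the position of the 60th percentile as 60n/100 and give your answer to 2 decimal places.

Cumulative frequencies: 25, 47, 83, 108, 125
n = 125; position = 60n/100 = 75.
This falls in the class 61 to under 66: L = 61, F = 47, f = 36, h = 5.
60th percentile ≈ 61 + ((75 − 47) / 36) × 5 = 64.8889

64.89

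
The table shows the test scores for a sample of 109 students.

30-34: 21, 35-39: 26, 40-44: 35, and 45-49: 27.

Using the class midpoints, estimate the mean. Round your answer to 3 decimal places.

Midpoints: 32, 37, 42, 47
Σfm = 21×32 + 26×37 + 35×42 + 27×47 = 4373
n = Σf = 109
Mean = 4373 / 109 = 40.1193

40.119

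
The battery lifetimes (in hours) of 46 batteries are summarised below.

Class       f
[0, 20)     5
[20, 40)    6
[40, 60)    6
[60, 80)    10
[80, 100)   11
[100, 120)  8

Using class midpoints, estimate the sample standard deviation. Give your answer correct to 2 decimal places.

Midpoints: 10, 30, 50, 70, 90, 110
n = 46, Σfm = 3100, mean = 67.3913
Σfm² = 255800
Σf(m − x̄)² = Σfm² − (Σfm)²/n = 255800 − 3100²/46 = 46886.9565
Sample variance = 46886.9565 / 45 = 1041.9324
Standard deviation = √1041.9324 = 32.2790

32.28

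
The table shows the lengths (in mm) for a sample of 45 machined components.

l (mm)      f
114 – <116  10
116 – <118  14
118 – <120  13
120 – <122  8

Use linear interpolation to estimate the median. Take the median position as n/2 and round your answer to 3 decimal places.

117.786

Cumulative frequencies: 10, 24, 37, 45
n = 45; position = n/2 = 22.5.
This falls in the class 116 – <118: L = 116, F = 10, f = 14, h = 2.
Median ≈ 116 + ((22.5 − 10) / 14) × 2 = 117.7857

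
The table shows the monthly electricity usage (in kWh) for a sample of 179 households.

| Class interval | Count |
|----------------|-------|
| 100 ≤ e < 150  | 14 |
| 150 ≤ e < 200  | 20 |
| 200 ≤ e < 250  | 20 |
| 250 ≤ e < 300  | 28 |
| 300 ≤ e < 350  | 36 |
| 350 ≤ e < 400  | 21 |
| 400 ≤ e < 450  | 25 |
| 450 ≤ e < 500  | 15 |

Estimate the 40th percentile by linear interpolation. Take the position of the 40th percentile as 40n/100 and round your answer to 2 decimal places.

Cumulative frequencies: 14, 34, 54, 82, 118, 139, 164, 179
n = 179; position = 40n/100 = 71.6.
This falls in the class 250 ≤ e < 300: L = 250, F = 54, f = 28, h = 50.
40th percentile ≈ 250 + ((71.6 − 54) / 28) × 50 = 281.4286

281.43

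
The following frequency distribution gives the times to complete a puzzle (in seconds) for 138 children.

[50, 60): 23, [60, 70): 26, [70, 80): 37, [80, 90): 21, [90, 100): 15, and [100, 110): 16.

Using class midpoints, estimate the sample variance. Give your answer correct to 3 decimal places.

Midpoints: 55, 65, 75, 85, 95, 105
n = 138, Σfm = 10620, mean = 76.9565
Σfm² = 851050
Σf(m − x̄)² = Σfm² − (Σfm)²/n = 851050 − 10620²/138 = 33771.7391
Sample variance = 33771.7391 / 137 = 246.5090

246.509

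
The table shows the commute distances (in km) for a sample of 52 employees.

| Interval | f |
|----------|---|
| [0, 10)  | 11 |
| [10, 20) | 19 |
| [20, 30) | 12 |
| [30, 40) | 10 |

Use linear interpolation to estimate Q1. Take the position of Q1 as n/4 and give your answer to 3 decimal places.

11.053

Cumulative frequencies: 11, 30, 42, 52
n = 52; position = n/4 = 13.
This falls in the class [10, 20): L = 10, F = 11, f = 19, h = 10.
Lower quartile ≈ 10 + ((13 − 11) / 19) × 10 = 11.0526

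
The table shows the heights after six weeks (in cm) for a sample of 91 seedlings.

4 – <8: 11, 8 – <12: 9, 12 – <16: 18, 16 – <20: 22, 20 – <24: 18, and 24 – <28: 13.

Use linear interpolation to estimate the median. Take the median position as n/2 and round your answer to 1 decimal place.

17.4

Cumulative frequencies: 11, 20, 38, 60, 78, 91
n = 91; position = n/2 = 45.5.
This falls in the class 16 – <20: L = 16, F = 38, f = 22, h = 4.
Median ≈ 16 + ((45.5 − 38) / 22) × 4 = 17.3636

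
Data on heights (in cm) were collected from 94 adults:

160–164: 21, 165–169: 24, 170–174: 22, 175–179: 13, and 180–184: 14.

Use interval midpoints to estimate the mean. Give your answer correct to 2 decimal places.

Midpoints: 162, 167, 172, 177, 182
Σfm = 21×162 + 24×167 + 22×172 + 13×177 + 14×182 = 16043
n = Σf = 94
Mean = 16043 / 94 = 170.6702

170.67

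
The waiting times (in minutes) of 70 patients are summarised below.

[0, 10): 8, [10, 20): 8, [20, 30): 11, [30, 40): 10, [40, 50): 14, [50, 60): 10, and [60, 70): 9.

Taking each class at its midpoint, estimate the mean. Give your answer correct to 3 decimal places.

Midpoints: 5, 15, 25, 35, 45, 55, 65
Σfm = 8×5 + 8×15 + 11×25 + 10×35 + 14×45 + 10×55 + 9×65 = 2550
n = Σf = 70
Mean = 2550 / 70 = 36.4286

36.429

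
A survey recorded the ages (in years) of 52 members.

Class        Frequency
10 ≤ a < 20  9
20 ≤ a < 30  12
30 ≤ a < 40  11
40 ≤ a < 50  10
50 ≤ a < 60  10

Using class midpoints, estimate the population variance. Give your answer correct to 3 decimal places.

188.462

Midpoints: 15, 25, 35, 45, 55
n = 52, Σfm = 1820, mean = 35.0000
Σfm² = 73500
Σf(m − x̄)² = Σfm² − (Σfm)²/n = 73500 − 1820²/52 = 9800.0000
Population variance = 9800.0000 / 52 = 188.4615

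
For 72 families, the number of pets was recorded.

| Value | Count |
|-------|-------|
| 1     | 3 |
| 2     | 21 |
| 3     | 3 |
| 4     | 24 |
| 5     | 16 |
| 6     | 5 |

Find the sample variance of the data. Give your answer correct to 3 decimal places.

Values: 1, 2, 3, 4, 5, 6
n = 72, Σfx = 260, mean = 3.6111
Σfx² = 1078
Σf(x − x̄)² = Σfx² − (Σfx)²/n = 1078 − 260²/72 = 139.1111
Sample variance = 139.1111 / 71 = 1.9593

1.959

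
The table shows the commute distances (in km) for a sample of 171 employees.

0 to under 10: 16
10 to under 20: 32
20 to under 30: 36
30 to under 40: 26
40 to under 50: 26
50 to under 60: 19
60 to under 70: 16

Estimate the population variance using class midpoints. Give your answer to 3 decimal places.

Midpoints: 5, 15, 25, 35, 45, 55, 65
n = 171, Σfm = 5625, mean = 32.8947
Σfm² = 239675
Σf(m − x̄)² = Σfm² − (Σfm)²/n = 239675 − 5625²/171 = 54642.1053
Population variance = 54642.1053 / 171 = 319.5445

319.544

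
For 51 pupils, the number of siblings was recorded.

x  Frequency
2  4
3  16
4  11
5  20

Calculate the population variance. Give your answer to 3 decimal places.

1.013

Values: 2, 3, 4, 5
n = 51, Σfx = 200, mean = 3.9216
Σfx² = 836
Σf(x − x̄)² = Σfx² − (Σfx)²/n = 836 − 200²/51 = 51.6863
Population variance = 51.6863 / 51 = 1.0135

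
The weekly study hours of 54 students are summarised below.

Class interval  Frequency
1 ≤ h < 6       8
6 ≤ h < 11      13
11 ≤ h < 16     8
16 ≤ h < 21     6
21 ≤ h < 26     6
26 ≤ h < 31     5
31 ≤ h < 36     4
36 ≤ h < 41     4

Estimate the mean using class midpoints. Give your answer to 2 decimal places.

17.20

Midpoints: 3.5, 8.5, 13.5, 18.5, 23.5, 28.5, 33.5, 38.5
Σfm = 8×3.5 + 13×8.5 + 8×13.5 + 6×18.5 + 6×23.5 + 5×28.5 + 4×33.5 + 4×38.5 = 929
n = Σf = 54
Mean = 929 / 54 = 17.2037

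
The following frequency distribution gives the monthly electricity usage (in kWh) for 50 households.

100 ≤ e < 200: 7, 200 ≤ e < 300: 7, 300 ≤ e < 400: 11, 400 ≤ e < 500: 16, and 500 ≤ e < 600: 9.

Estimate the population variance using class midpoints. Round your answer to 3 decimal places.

16724.000

Midpoints: 150, 250, 350, 450, 550
n = 50, Σfm = 18800, mean = 376.0000
Σfm² = 7905000
Σf(m − x̄)² = Σfm² − (Σfm)²/n = 7905000 − 18800²/50 = 836200.0000
Population variance = 836200.0000 / 50 = 16724.0000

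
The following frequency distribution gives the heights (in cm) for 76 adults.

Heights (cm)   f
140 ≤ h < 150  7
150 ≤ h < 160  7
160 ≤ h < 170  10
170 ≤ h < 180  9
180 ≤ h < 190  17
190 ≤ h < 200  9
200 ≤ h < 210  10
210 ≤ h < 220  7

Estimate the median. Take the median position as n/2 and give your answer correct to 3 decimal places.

182.941

Cumulative frequencies: 7, 14, 24, 33, 50, 59, 69, 76
n = 76; position = n/2 = 38.
This falls in the class 180 ≤ h < 190: L = 180, F = 33, f = 17, h = 10.
Median ≈ 180 + ((38 − 33) / 17) × 10 = 182.9412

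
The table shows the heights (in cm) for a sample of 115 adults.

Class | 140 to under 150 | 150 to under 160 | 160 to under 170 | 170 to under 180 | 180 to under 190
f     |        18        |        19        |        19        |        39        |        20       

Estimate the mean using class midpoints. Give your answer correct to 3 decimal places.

Midpoints: 145, 155, 165, 175, 185
Σfm = 18×145 + 19×155 + 19×165 + 39×175 + 20×185 = 19215
n = Σf = 115
Mean = 19215 / 115 = 167.0870

167.087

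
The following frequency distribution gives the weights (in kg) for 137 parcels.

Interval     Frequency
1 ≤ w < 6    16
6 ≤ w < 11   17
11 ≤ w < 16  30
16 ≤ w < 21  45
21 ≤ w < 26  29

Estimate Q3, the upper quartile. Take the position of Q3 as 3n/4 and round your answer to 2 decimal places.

Cumulative frequencies: 16, 33, 63, 108, 137
n = 137; position = 3n/4 = 102.75.
This falls in the class 16 ≤ w < 21: L = 16, F = 63, f = 45, h = 5.
Upper quartile ≈ 16 + ((102.75 − 63) / 45) × 5 = 20.4167

20.42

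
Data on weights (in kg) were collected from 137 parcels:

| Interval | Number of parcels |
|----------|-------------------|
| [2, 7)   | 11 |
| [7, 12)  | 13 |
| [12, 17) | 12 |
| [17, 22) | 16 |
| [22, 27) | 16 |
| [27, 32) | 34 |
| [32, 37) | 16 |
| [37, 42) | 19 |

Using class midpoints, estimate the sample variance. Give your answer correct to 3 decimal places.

115.074

Midpoints: 4.5, 9.5, 14.5, 19.5, 24.5, 29.5, 34.5, 39.5
n = 137, Σfm = 3356.5, mean = 24.5000
Σfm² = 97884.25
Σf(m − x̄)² = Σfm² − (Σfm)²/n = 97884.25 − 3356.5²/137 = 15650.0000
Sample variance = 15650.0000 / 136 = 115.0735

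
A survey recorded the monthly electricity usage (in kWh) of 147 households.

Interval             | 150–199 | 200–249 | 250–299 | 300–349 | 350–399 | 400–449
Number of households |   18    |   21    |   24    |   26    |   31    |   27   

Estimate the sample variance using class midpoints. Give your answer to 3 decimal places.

Midpoints: 174.5, 224.5, 274.5, 324.5, 374.5, 424.5
n = 147, Σfm = 45951.5, mean = 312.5952
Σfm² = 15365886.75
Σf(m − x̄)² = Σfm² − (Σfm)²/n = 15365886.75 − 45951.5²/147 = 1001666.6667
Sample variance = 1001666.6667 / 146 = 6860.7306

6860.731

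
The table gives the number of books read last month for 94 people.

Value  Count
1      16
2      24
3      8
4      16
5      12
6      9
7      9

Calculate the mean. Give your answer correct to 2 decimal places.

Values: 1, 2, 3, 4, 5, 6, 7
Σfx = 16×1 + 24×2 + 8×3 + 16×4 + 12×5 + 9×6 + 9×7 = 329
n = Σf = 94
Mean = 329 / 94 = 3.5000

3.50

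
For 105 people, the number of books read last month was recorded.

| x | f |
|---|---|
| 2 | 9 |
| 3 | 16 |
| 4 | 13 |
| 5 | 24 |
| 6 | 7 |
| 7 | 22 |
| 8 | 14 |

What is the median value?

Cumulative frequencies: 9, 25, 38, 62, 69, 91, 105
n = 105, so the median is the value in position (n+1)/2 = 53.
Position 53 falls at value 5.

5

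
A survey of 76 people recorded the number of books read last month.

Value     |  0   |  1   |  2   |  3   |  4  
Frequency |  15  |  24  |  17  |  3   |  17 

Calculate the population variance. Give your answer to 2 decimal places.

Values: 0, 1, 2, 3, 4
n = 76, Σfx = 135, mean = 1.7763
Σfx² = 391
Σf(x − x̄)² = Σfx² − (Σfx)²/n = 391 − 135²/76 = 151.1974
Population variance = 151.1974 / 76 = 1.9894

1.99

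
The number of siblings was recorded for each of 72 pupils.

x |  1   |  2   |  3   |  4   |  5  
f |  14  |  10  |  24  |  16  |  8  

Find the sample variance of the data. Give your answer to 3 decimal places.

1.599

Values: 1, 2, 3, 4, 5
n = 72, Σfx = 210, mean = 2.9167
Σfx² = 726
Σf(x − x̄)² = Σfx² − (Σfx)²/n = 726 − 210²/72 = 113.5000
Sample variance = 113.5000 / 71 = 1.5986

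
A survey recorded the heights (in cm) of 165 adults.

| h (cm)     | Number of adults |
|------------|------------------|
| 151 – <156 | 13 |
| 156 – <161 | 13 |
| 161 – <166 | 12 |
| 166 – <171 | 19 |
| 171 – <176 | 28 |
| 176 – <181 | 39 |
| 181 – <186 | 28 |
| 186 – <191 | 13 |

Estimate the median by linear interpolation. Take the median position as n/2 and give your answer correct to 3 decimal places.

175.554

Cumulative frequencies: 13, 26, 38, 57, 85, 124, 152, 165
n = 165; position = n/2 = 82.5.
This falls in the class 171 – <176: L = 171, F = 57, f = 28, h = 5.
Median ≈ 171 + ((82.5 − 57) / 28) × 5 = 175.5536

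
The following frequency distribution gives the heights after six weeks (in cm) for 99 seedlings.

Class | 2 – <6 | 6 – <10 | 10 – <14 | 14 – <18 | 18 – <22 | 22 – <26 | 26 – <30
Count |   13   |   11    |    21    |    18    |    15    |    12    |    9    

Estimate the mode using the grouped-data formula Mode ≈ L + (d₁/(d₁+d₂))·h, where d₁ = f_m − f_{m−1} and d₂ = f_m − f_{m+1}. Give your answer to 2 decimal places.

Modal class: 10 – <14 (highest frequency 21).
d₁ = 21 − 11 = 10, d₂ = 21 − 18 = 3
Mode ≈ 10 + (10/(10+3)) × 4 = 10 + 3.0769 = 13.0769

13.08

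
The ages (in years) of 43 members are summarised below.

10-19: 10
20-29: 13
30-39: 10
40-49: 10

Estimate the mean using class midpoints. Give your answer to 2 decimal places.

29.15

Midpoints: 14.5, 24.5, 34.5, 44.5
Σfm = 10×14.5 + 13×24.5 + 10×34.5 + 10×44.5 = 1253.5
n = Σf = 43
Mean = 1253.5 / 43 = 29.1512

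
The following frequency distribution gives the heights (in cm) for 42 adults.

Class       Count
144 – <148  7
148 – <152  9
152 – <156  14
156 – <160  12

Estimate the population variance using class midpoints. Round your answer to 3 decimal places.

17.569

Midpoints: 146, 150, 154, 158
n = 42, Σfm = 6424, mean = 152.9524
Σfm² = 983304
Σf(m − x̄)² = Σfm² − (Σfm)²/n = 983304 − 6424²/42 = 737.9048
Population variance = 737.9048 / 42 = 17.5692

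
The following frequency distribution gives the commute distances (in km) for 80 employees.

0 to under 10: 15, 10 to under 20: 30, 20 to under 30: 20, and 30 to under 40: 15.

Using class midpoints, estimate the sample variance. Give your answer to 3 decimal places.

100.870

Midpoints: 5, 15, 25, 35
n = 80, Σfm = 1550, mean = 19.3750
Σfm² = 38000
Σf(m − x̄)² = Σfm² − (Σfm)²/n = 38000 − 1550²/80 = 7968.7500
Sample variance = 7968.7500 / 79 = 100.8703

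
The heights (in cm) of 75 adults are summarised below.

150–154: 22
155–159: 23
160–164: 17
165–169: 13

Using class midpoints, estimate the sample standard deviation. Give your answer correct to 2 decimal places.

5.36

Midpoints: 152, 157, 162, 167
n = 75, Σfm = 11880, mean = 158.4000
Σfm² = 1883920
Σf(m − x̄)² = Σfm² − (Σfm)²/n = 1883920 − 11880²/75 = 2128.0000
Sample variance = 2128.0000 / 74 = 28.7568
Standard deviation = √28.7568 = 5.3625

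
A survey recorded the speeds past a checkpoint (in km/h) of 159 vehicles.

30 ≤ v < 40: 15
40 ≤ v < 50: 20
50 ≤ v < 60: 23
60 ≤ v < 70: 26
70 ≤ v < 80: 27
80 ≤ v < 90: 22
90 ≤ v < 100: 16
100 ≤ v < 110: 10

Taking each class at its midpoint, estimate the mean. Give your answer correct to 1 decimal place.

68.2

Midpoints: 35, 45, 55, 65, 75, 85, 95, 105
Σfm = 15×35 + 20×45 + 23×55 + 26×65 + 27×75 + 22×85 + 16×95 + 10×105 = 10845
n = Σf = 159
Mean = 10845 / 159 = 68.2075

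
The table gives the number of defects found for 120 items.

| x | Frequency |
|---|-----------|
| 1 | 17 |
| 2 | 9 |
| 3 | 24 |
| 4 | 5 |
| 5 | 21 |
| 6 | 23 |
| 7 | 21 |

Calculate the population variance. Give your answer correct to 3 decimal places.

Values: 1, 2, 3, 4, 5, 6, 7
n = 120, Σfx = 517, mean = 4.3083
Σfx² = 2731
Σf(x − x̄)² = Σfx² − (Σfx)²/n = 2731 − 517²/120 = 503.5917
Population variance = 503.5917 / 120 = 4.1966

4.197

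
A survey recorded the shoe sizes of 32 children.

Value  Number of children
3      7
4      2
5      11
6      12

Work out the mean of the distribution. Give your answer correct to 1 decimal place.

Values: 3, 4, 5, 6
Σfx = 7×3 + 2×4 + 11×5 + 12×6 = 156
n = Σf = 32
Mean = 156 / 32 = 4.8750

4.9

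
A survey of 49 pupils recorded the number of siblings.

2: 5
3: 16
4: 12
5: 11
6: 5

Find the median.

4

Cumulative frequencies: 5, 21, 33, 44, 49
n = 49, so the median is the value in position (n+1)/2 = 25.
Position 25 falls at value 4.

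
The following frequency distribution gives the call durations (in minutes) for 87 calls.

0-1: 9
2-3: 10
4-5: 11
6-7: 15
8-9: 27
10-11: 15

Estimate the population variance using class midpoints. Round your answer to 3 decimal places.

Midpoints: 0.5, 2.5, 4.5, 6.5, 8.5, 10.5
n = 87, Σfm = 563.5, mean = 6.4770
Σfm² = 4525.75
Σf(m − x̄)² = Σfm² − (Σfm)²/n = 4525.75 − 563.5²/87 = 875.9540
Population variance = 875.9540 / 87 = 10.0684

10.068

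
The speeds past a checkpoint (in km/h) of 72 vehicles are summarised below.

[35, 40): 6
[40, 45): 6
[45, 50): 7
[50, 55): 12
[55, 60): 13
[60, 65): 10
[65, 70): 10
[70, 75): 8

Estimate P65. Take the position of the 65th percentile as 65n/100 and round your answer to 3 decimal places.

61.400

Cumulative frequencies: 6, 12, 19, 31, 44, 54, 64, 72
n = 72; position = 65n/100 = 46.8.
This falls in the class [60, 65): L = 60, F = 44, f = 10, h = 5.
65th percentile ≈ 60 + ((46.8 − 44) / 10) × 5 = 61.4000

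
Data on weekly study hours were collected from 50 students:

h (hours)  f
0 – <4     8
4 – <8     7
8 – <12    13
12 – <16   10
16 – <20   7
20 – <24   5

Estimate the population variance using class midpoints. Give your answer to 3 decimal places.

Midpoints: 2, 6, 10, 14, 18, 22
n = 50, Σfm = 564, mean = 11.2800
Σfm² = 8232
Σf(m − x̄)² = Σfm² − (Σfm)²/n = 8232 − 564²/50 = 1870.0800
Population variance = 1870.0800 / 50 = 37.4016

37.402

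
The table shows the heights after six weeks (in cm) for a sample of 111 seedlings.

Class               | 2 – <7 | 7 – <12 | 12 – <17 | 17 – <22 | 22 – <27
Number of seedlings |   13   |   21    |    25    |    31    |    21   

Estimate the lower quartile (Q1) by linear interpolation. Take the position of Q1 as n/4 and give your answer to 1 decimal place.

Cumulative frequencies: 13, 34, 59, 90, 111
n = 111; position = n/4 = 27.75.
This falls in the class 7 – <12: L = 7, F = 13, f = 21, h = 5.
Lower quartile ≈ 7 + ((27.75 − 13) / 21) × 5 = 10.5119

10.5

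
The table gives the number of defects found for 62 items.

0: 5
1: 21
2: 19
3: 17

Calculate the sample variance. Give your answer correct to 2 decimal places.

0.90

Values: 0, 1, 2, 3
n = 62, Σfx = 110, mean = 1.7742
Σfx² = 250
Σf(x − x̄)² = Σfx² − (Σfx)²/n = 250 − 110²/62 = 54.8387
Sample variance = 54.8387 / 61 = 0.8990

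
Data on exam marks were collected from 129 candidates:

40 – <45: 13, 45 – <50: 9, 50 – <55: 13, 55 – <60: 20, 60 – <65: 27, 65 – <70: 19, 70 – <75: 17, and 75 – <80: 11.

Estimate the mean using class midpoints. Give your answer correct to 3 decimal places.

Midpoints: 42.5, 47.5, 52.5, 57.5, 62.5, 67.5, 72.5, 77.5
Σfm = 13×42.5 + 9×47.5 + 13×52.5 + 20×57.5 + 27×62.5 + 19×67.5 + 17×72.5 + 11×77.5 = 7867.5
n = Σf = 129
Mean = 7867.5 / 129 = 60.9884

60.988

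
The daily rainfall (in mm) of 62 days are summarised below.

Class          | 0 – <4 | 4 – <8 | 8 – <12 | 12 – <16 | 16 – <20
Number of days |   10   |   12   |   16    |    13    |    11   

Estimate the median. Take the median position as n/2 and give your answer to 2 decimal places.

10.25

Cumulative frequencies: 10, 22, 38, 51, 62
n = 62; position = n/2 = 31.
This falls in the class 8 – <12: L = 8, F = 22, f = 16, h = 4.
Median ≈ 8 + ((31 − 22) / 16) × 4 = 10.2500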